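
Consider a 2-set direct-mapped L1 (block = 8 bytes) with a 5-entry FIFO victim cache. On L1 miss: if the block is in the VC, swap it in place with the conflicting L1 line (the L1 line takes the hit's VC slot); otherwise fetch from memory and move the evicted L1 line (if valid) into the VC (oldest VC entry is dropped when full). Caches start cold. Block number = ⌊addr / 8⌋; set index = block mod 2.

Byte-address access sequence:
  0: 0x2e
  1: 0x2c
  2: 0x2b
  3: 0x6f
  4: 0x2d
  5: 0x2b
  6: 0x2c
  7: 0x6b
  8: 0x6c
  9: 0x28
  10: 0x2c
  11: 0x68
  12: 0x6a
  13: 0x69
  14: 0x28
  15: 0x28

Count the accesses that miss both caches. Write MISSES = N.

MISSES = 2

#0 0x2e→b5/s1 MISS; vc=[]
#1 0x2c→b5/s1 L1-HIT; vc=[]
#2 0x2b→b5/s1 L1-HIT; vc=[]
#3 0x6f→b13/s1 MISS; vc=[5]
#4 0x2d→b5/s1 VC-HIT; vc=[13]
#5 0x2b→b5/s1 L1-HIT; vc=[13]
#6 0x2c→b5/s1 L1-HIT; vc=[13]
#7 0x6b→b13/s1 VC-HIT; vc=[5]
#8 0x6c→b13/s1 L1-HIT; vc=[5]
#9 0x28→b5/s1 VC-HIT; vc=[13]
#10 0x2c→b5/s1 L1-HIT; vc=[13]
#11 0x68→b13/s1 VC-HIT; vc=[5]
#12 0x6a→b13/s1 L1-HIT; vc=[5]
#13 0x69→b13/s1 L1-HIT; vc=[5]
#14 0x28→b5/s1 VC-HIT; vc=[13]
#15 0x28→b5/s1 L1-HIT; vc=[13]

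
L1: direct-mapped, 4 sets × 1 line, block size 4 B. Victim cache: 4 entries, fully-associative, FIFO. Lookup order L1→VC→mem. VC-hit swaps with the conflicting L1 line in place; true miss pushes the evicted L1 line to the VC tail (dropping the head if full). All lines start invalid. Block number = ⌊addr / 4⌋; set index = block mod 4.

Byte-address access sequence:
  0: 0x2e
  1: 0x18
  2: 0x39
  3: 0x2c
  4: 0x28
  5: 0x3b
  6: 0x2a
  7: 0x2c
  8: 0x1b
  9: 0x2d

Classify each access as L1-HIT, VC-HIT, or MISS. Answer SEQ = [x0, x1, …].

#0 0x2e→b11/s3 MISS; vc=[]
#1 0x18→b6/s2 MISS; vc=[]
#2 0x39→b14/s2 MISS; vc=[6]
#3 0x2c→b11/s3 L1-HIT; vc=[6]
#4 0x28→b10/s2 MISS; vc=[6,14]
#5 0x3b→b14/s2 VC-HIT; vc=[6,10]
#6 0x2a→b10/s2 VC-HIT; vc=[6,14]
#7 0x2c→b11/s3 L1-HIT; vc=[6,14]
#8 0x1b→b6/s2 VC-HIT; vc=[10,14]
#9 0x2d→b11/s3 L1-HIT; vc=[10,14]

SEQ = [MISS, MISS, MISS, L1-HIT, MISS, VC-HIT, VC-HIT, L1-HIT, VC-HIT, L1-HIT]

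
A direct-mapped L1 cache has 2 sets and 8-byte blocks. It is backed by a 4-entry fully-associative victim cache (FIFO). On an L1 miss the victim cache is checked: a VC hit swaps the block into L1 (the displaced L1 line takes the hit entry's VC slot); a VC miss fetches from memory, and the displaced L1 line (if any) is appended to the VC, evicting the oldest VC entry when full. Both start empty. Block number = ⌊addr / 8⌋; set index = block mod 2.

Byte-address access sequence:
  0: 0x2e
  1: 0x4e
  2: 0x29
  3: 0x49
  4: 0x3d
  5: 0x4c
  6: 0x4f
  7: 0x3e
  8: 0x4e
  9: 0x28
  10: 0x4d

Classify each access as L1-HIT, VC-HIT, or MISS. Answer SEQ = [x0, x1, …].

0: 0x2e (blk 5, set 1) → MISS  vc=[]
1: 0x4e (blk 9, set 1) → MISS  vc=[5]
2: 0x29 (blk 5, set 1) → VC-HIT  vc=[9]
3: 0x49 (blk 9, set 1) → VC-HIT  vc=[5]
4: 0x3d (blk 7, set 1) → MISS  vc=[5, 9]
5: 0x4c (blk 9, set 1) → VC-HIT  vc=[5, 7]
6: 0x4f (blk 9, set 1) → L1-HIT  vc=[5, 7]
7: 0x3e (blk 7, set 1) → VC-HIT  vc=[5, 9]
8: 0x4e (blk 9, set 1) → VC-HIT  vc=[5, 7]
9: 0x28 (blk 5, set 1) → VC-HIT  vc=[9, 7]
10: 0x4d (blk 9, set 1) → VC-HIT  vc=[5, 7]

SEQ = [MISS, MISS, VC-HIT, VC-HIT, MISS, VC-HIT, L1-HIT, VC-HIT, VC-HIT, VC-HIT, VC-HIT]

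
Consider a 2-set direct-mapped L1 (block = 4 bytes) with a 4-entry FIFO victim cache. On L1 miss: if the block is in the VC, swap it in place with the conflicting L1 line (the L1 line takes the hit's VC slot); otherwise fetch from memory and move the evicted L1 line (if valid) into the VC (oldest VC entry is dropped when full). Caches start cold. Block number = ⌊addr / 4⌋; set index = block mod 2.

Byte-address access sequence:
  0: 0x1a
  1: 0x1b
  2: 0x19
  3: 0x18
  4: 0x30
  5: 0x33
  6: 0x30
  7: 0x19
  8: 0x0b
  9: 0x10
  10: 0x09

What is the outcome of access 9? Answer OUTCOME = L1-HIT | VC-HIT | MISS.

OUTCOME = MISS

#0 0x1a→b6/s0 MISS; vc=[]
#1 0x1b→b6/s0 L1-HIT; vc=[]
#2 0x19→b6/s0 L1-HIT; vc=[]
#3 0x18→b6/s0 L1-HIT; vc=[]
#4 0x30→b12/s0 MISS; vc=[6]
#5 0x33→b12/s0 L1-HIT; vc=[6]
#6 0x30→b12/s0 L1-HIT; vc=[6]
#7 0x19→b6/s0 VC-HIT; vc=[12]
#8 0xb→b2/s0 MISS; vc=[12,6]
#9 0x10→b4/s0 MISS; vc=[12,6,2]
#10 0x9→b2/s0 VC-HIT; vc=[12,6,4]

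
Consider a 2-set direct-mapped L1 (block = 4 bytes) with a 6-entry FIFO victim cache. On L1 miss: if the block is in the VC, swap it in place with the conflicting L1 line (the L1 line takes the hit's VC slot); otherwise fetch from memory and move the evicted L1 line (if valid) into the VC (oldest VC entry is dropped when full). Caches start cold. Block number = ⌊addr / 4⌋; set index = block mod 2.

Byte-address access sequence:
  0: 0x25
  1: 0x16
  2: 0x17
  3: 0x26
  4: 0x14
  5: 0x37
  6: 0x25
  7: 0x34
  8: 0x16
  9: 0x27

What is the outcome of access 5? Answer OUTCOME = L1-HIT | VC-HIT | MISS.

OUTCOME = MISS

0: 0x25 (blk 9, set 1) → MISS  vc=[]
1: 0x16 (blk 5, set 1) → MISS  vc=[9]
2: 0x17 (blk 5, set 1) → L1-HIT  vc=[9]
3: 0x26 (blk 9, set 1) → VC-HIT  vc=[5]
4: 0x14 (blk 5, set 1) → VC-HIT  vc=[9]
5: 0x37 (blk 13, set 1) → MISS  vc=[9, 5]
6: 0x25 (blk 9, set 1) → VC-HIT  vc=[13, 5]
7: 0x34 (blk 13, set 1) → VC-HIT  vc=[9, 5]
8: 0x16 (blk 5, set 1) → VC-HIT  vc=[9, 13]
9: 0x27 (blk 9, set 1) → VC-HIT  vc=[5, 13]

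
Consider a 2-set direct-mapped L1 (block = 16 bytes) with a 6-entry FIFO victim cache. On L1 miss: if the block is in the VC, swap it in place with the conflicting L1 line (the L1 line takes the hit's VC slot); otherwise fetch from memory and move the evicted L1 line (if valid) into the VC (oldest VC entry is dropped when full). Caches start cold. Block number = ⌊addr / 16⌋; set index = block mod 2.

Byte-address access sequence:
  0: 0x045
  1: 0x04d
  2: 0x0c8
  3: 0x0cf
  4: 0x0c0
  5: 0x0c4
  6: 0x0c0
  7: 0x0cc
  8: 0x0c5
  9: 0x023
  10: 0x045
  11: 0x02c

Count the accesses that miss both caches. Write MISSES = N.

MISSES = 3

  [0] addr=0x45 blk=4 s=0: MISS | VC []
  [1] addr=0x4d blk=4 s=0: L1-HIT | VC []
  [2] addr=0xc8 blk=12 s=0: MISS | VC [4]
  [3] addr=0xcf blk=12 s=0: L1-HIT | VC [4]
  [4] addr=0xc0 blk=12 s=0: L1-HIT | VC [4]
  [5] addr=0xc4 blk=12 s=0: L1-HIT | VC [4]
  [6] addr=0xc0 blk=12 s=0: L1-HIT | VC [4]
  [7] addr=0xcc blk=12 s=0: L1-HIT | VC [4]
  [8] addr=0xc5 blk=12 s=0: L1-HIT | VC [4]
  [9] addr=0x23 blk=2 s=0: MISS | VC [4, 12]
  [10] addr=0x45 blk=4 s=0: VC-HIT | VC [2, 12]
  [11] addr=0x2c blk=2 s=0: VC-HIT | VC [4, 12]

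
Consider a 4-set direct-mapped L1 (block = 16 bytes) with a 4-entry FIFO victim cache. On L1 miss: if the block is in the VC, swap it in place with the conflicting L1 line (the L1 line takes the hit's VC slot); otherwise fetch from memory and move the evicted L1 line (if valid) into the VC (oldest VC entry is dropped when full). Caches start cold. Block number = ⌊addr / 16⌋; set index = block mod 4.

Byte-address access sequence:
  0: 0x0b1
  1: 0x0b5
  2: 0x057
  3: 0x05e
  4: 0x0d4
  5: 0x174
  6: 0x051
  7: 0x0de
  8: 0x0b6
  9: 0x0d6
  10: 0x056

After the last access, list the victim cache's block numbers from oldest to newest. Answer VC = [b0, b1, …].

0: 0xb1 (blk 11, set 3) → MISS  vc=[]
1: 0xb5 (blk 11, set 3) → L1-HIT  vc=[]
2: 0x57 (blk 5, set 1) → MISS  vc=[]
3: 0x5e (blk 5, set 1) → L1-HIT  vc=[]
4: 0xd4 (blk 13, set 1) → MISS  vc=[5]
5: 0x174 (blk 23, set 3) → MISS  vc=[5, 11]
6: 0x51 (blk 5, set 1) → VC-HIT  vc=[13, 11]
7: 0xde (blk 13, set 1) → VC-HIT  vc=[5, 11]
8: 0xb6 (blk 11, set 3) → VC-HIT  vc=[5, 23]
9: 0xd6 (blk 13, set 1) → L1-HIT  vc=[5, 23]
10: 0x56 (blk 5, set 1) → VC-HIT  vc=[13, 23]

VC = [13, 23]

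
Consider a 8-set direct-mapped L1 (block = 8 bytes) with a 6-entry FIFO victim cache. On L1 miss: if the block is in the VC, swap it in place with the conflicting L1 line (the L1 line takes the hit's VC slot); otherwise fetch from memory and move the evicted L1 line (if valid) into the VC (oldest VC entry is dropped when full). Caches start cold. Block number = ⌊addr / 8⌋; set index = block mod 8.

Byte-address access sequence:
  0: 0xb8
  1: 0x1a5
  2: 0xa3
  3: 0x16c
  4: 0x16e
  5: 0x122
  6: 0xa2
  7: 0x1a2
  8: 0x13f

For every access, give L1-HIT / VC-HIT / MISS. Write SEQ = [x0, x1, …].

SEQ = [MISS, MISS, MISS, MISS, L1-HIT, MISS, VC-HIT, VC-HIT, MISS]

  [0] addr=0xb8 blk=23 s=7: MISS | VC []
  [1] addr=0x1a5 blk=52 s=4: MISS | VC []
  [2] addr=0xa3 blk=20 s=4: MISS | VC [52]
  [3] addr=0x16c blk=45 s=5: MISS | VC [52]
  [4] addr=0x16e blk=45 s=5: L1-HIT | VC [52]
  [5] addr=0x122 blk=36 s=4: MISS | VC [52, 20]
  [6] addr=0xa2 blk=20 s=4: VC-HIT | VC [52, 36]
  [7] addr=0x1a2 blk=52 s=4: VC-HIT | VC [20, 36]
  [8] addr=0x13f blk=39 s=7: MISS | VC [20, 36, 23]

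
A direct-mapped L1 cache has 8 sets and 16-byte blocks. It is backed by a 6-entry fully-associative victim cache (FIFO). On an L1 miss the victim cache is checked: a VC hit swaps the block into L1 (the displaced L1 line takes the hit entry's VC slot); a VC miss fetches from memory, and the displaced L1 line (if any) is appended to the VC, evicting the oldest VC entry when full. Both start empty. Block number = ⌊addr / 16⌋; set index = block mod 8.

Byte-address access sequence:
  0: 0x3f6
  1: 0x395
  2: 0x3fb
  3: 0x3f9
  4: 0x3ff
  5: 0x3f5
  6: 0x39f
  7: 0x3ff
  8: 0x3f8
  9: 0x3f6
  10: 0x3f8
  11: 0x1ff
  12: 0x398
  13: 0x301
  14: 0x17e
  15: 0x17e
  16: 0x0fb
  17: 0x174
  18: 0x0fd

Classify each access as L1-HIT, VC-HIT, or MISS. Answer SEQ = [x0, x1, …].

  [0] addr=0x3f6 blk=63 s=7: MISS | VC []
  [1] addr=0x395 blk=57 s=1: MISS | VC []
  [2] addr=0x3fb blk=63 s=7: L1-HIT | VC []
  [3] addr=0x3f9 blk=63 s=7: L1-HIT | VC []
  [4] addr=0x3ff blk=63 s=7: L1-HIT | VC []
  [5] addr=0x3f5 blk=63 s=7: L1-HIT | VC []
  [6] addr=0x39f blk=57 s=1: L1-HIT | VC []
  [7] addr=0x3ff blk=63 s=7: L1-HIT | VC []
  [8] addr=0x3f8 blk=63 s=7: L1-HIT | VC []
  [9] addr=0x3f6 blk=63 s=7: L1-HIT | VC []
  [10] addr=0x3f8 blk=63 s=7: L1-HIT | VC []
  [11] addr=0x1ff blk=31 s=7: MISS | VC [63]
  [12] addr=0x398 blk=57 s=1: L1-HIT | VC [63]
  [13] addr=0x301 blk=48 s=0: MISS | VC [63]
  [14] addr=0x17e blk=23 s=7: MISS | VC [63, 31]
  [15] addr=0x17e blk=23 s=7: L1-HIT | VC [63, 31]
  [16] addr=0xfb blk=15 s=7: MISS | VC [63, 31, 23]
  [17] addr=0x174 blk=23 s=7: VC-HIT | VC [63, 31, 15]
  [18] addr=0xfd blk=15 s=7: VC-HIT | VC [63, 31, 23]

SEQ = [MISS, MISS, L1-HIT, L1-HIT, L1-HIT, L1-HIT, L1-HIT, L1-HIT, L1-HIT, L1-HIT, L1-HIT, MISS, L1-HIT, MISS, MISS, L1-HIT, MISS, VC-HIT, VC-HIT]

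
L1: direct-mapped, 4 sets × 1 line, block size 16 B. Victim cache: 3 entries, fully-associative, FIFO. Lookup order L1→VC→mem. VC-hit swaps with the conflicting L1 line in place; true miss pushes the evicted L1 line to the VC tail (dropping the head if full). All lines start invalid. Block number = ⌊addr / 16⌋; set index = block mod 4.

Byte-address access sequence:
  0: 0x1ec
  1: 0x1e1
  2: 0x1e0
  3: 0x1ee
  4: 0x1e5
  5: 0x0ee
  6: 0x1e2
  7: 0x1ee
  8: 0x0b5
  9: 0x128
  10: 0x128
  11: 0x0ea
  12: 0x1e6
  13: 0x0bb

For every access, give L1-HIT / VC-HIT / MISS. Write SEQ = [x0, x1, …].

0: 0x1ec (blk 30, set 2) → MISS  vc=[]
1: 0x1e1 (blk 30, set 2) → L1-HIT  vc=[]
2: 0x1e0 (blk 30, set 2) → L1-HIT  vc=[]
3: 0x1ee (blk 30, set 2) → L1-HIT  vc=[]
4: 0x1e5 (blk 30, set 2) → L1-HIT  vc=[]
5: 0xee (blk 14, set 2) → MISS  vc=[30]
6: 0x1e2 (blk 30, set 2) → VC-HIT  vc=[14]
7: 0x1ee (blk 30, set 2) → L1-HIT  vc=[14]
8: 0xb5 (blk 11, set 3) → MISS  vc=[14]
9: 0x128 (blk 18, set 2) → MISS  vc=[14, 30]
10: 0x128 (blk 18, set 2) → L1-HIT  vc=[14, 30]
11: 0xea (blk 14, set 2) → VC-HIT  vc=[18, 30]
12: 0x1e6 (blk 30, set 2) → VC-HIT  vc=[18, 14]
13: 0xbb (blk 11, set 3) → L1-HIT  vc=[18, 14]

SEQ = [MISS, L1-HIT, L1-HIT, L1-HIT, L1-HIT, MISS, VC-HIT, L1-HIT, MISS, MISS, L1-HIT, VC-HIT, VC-HIT, L1-HIT]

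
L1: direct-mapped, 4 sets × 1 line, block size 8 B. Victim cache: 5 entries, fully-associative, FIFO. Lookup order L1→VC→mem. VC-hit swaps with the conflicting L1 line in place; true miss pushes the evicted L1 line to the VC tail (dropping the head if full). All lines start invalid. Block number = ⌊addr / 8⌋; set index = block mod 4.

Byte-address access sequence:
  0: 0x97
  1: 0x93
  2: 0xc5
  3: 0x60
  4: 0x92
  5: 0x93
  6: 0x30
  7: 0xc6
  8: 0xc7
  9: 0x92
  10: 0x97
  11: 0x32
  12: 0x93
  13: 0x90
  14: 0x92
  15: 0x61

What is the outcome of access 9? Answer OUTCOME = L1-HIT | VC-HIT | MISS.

OUTCOME = VC-HIT

#0 0x97→b18/s2 MISS; vc=[]
#1 0x93→b18/s2 L1-HIT; vc=[]
#2 0xc5→b24/s0 MISS; vc=[]
#3 0x60→b12/s0 MISS; vc=[24]
#4 0x92→b18/s2 L1-HIT; vc=[24]
#5 0x93→b18/s2 L1-HIT; vc=[24]
#6 0x30→b6/s2 MISS; vc=[24,18]
#7 0xc6→b24/s0 VC-HIT; vc=[12,18]
#8 0xc7→b24/s0 L1-HIT; vc=[12,18]
#9 0x92→b18/s2 VC-HIT; vc=[12,6]
#10 0x97→b18/s2 L1-HIT; vc=[12,6]
#11 0x32→b6/s2 VC-HIT; vc=[12,18]
#12 0x93→b18/s2 VC-HIT; vc=[12,6]
#13 0x90→b18/s2 L1-HIT; vc=[12,6]
#14 0x92→b18/s2 L1-HIT; vc=[12,6]
#15 0x61→b12/s0 VC-HIT; vc=[24,6]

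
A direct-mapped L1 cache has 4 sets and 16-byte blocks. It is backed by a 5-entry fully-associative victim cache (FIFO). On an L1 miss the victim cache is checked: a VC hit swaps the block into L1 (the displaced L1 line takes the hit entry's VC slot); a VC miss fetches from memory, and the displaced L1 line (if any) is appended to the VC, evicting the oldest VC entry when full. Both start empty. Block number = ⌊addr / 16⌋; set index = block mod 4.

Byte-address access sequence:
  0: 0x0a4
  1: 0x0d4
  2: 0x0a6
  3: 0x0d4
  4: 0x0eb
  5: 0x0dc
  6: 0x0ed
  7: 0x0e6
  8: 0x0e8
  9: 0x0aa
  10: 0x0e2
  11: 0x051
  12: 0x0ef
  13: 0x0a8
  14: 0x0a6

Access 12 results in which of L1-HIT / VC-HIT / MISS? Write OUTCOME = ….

OUTCOME = L1-HIT

0: 0xa4 (blk 10, set 2) → MISS  vc=[]
1: 0xd4 (blk 13, set 1) → MISS  vc=[]
2: 0xa6 (blk 10, set 2) → L1-HIT  vc=[]
3: 0xd4 (blk 13, set 1) → L1-HIT  vc=[]
4: 0xeb (blk 14, set 2) → MISS  vc=[10]
5: 0xdc (blk 13, set 1) → L1-HIT  vc=[10]
6: 0xed (blk 14, set 2) → L1-HIT  vc=[10]
7: 0xe6 (blk 14, set 2) → L1-HIT  vc=[10]
8: 0xe8 (blk 14, set 2) → L1-HIT  vc=[10]
9: 0xaa (blk 10, set 2) → VC-HIT  vc=[14]
10: 0xe2 (blk 14, set 2) → VC-HIT  vc=[10]
11: 0x51 (blk 5, set 1) → MISS  vc=[10, 13]
12: 0xef (blk 14, set 2) → L1-HIT  vc=[10, 13]
13: 0xa8 (blk 10, set 2) → VC-HIT  vc=[14, 13]
14: 0xa6 (blk 10, set 2) → L1-HIT  vc=[14, 13]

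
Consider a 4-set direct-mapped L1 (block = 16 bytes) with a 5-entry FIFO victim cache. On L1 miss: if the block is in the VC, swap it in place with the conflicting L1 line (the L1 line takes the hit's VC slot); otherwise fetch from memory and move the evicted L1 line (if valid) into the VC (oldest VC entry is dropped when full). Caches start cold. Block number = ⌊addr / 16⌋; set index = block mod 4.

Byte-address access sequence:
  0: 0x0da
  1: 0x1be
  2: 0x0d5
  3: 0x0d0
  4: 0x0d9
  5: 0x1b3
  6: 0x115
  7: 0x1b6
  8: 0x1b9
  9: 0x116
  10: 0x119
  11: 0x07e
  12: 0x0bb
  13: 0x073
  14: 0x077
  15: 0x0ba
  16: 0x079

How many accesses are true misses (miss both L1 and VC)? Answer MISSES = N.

MISSES = 5

  [0] addr=0xda blk=13 s=1: MISS | VC []
  [1] addr=0x1be blk=27 s=3: MISS | VC []
  [2] addr=0xd5 blk=13 s=1: L1-HIT | VC []
  [3] addr=0xd0 blk=13 s=1: L1-HIT | VC []
  [4] addr=0xd9 blk=13 s=1: L1-HIT | VC []
  [5] addr=0x1b3 blk=27 s=3: L1-HIT | VC []
  [6] addr=0x115 blk=17 s=1: MISS | VC [13]
  [7] addr=0x1b6 blk=27 s=3: L1-HIT | VC [13]
  [8] addr=0x1b9 blk=27 s=3: L1-HIT | VC [13]
  [9] addr=0x116 blk=17 s=1: L1-HIT | VC [13]
  [10] addr=0x119 blk=17 s=1: L1-HIT | VC [13]
  [11] addr=0x7e blk=7 s=3: MISS | VC [13, 27]
  [12] addr=0xbb blk=11 s=3: MISS | VC [13, 27, 7]
  [13] addr=0x73 blk=7 s=3: VC-HIT | VC [13, 27, 11]
  [14] addr=0x77 blk=7 s=3: L1-HIT | VC [13, 27, 11]
  [15] addr=0xba blk=11 s=3: VC-HIT | VC [13, 27, 7]
  [16] addr=0x79 blk=7 s=3: VC-HIT | VC [13, 27, 11]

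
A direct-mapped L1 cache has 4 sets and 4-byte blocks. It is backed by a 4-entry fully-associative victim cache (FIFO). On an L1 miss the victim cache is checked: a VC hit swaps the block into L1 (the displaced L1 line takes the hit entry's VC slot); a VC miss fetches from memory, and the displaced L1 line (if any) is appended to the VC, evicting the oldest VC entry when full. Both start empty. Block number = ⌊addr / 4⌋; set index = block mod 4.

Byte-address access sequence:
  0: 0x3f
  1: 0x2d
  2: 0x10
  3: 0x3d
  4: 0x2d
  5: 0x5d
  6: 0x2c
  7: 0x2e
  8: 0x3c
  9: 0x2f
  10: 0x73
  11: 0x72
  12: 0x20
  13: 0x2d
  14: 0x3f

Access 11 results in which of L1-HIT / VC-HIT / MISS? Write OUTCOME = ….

0: 0x3f (blk 15, set 3) → MISS  vc=[]
1: 0x2d (blk 11, set 3) → MISS  vc=[15]
2: 0x10 (blk 4, set 0) → MISS  vc=[15]
3: 0x3d (blk 15, set 3) → VC-HIT  vc=[11]
4: 0x2d (blk 11, set 3) → VC-HIT  vc=[15]
5: 0x5d (blk 23, set 3) → MISS  vc=[15, 11]
6: 0x2c (blk 11, set 3) → VC-HIT  vc=[15, 23]
7: 0x2e (blk 11, set 3) → L1-HIT  vc=[15, 23]
8: 0x3c (blk 15, set 3) → VC-HIT  vc=[11, 23]
9: 0x2f (blk 11, set 3) → VC-HIT  vc=[15, 23]
10: 0x73 (blk 28, set 0) → MISS  vc=[15, 23, 4]
11: 0x72 (blk 28, set 0) → L1-HIT  vc=[15, 23, 4]
12: 0x20 (blk 8, set 0) → MISS  vc=[15, 23, 4, 28]
13: 0x2d (blk 11, set 3) → L1-HIT  vc=[15, 23, 4, 28]
14: 0x3f (blk 15, set 3) → VC-HIT  vc=[11, 23, 4, 28]

OUTCOME = L1-HIT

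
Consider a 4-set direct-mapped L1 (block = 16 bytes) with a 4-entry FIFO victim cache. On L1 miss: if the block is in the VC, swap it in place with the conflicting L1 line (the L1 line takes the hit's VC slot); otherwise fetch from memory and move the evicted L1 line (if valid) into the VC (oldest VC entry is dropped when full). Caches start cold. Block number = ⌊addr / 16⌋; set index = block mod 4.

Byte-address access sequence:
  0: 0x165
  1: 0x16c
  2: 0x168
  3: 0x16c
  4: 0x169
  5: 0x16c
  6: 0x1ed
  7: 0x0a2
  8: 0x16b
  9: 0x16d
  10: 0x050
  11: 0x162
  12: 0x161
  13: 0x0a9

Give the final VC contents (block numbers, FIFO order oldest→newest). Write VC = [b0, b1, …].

#0 0x165→b22/s2 MISS; vc=[]
#1 0x16c→b22/s2 L1-HIT; vc=[]
#2 0x168→b22/s2 L1-HIT; vc=[]
#3 0x16c→b22/s2 L1-HIT; vc=[]
#4 0x169→b22/s2 L1-HIT; vc=[]
#5 0x16c→b22/s2 L1-HIT; vc=[]
#6 0x1ed→b30/s2 MISS; vc=[22]
#7 0xa2→b10/s2 MISS; vc=[22,30]
#8 0x16b→b22/s2 VC-HIT; vc=[10,30]
#9 0x16d→b22/s2 L1-HIT; vc=[10,30]
#10 0x50→b5/s1 MISS; vc=[10,30]
#11 0x162→b22/s2 L1-HIT; vc=[10,30]
#12 0x161→b22/s2 L1-HIT; vc=[10,30]
#13 0xa9→b10/s2 VC-HIT; vc=[22,30]

VC = [22, 30]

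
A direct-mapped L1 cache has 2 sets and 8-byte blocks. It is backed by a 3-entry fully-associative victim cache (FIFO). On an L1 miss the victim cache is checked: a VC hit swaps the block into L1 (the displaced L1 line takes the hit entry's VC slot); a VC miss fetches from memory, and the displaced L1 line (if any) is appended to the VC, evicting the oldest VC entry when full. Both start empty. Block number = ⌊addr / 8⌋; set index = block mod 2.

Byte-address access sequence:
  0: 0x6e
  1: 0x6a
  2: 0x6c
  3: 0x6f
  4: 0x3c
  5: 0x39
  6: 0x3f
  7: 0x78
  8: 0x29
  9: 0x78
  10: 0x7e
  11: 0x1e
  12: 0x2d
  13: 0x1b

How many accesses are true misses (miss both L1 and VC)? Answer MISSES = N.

0: 0x6e (blk 13, set 1) → MISS  vc=[]
1: 0x6a (blk 13, set 1) → L1-HIT  vc=[]
2: 0x6c (blk 13, set 1) → L1-HIT  vc=[]
3: 0x6f (blk 13, set 1) → L1-HIT  vc=[]
4: 0x3c (blk 7, set 1) → MISS  vc=[13]
5: 0x39 (blk 7, set 1) → L1-HIT  vc=[13]
6: 0x3f (blk 7, set 1) → L1-HIT  vc=[13]
7: 0x78 (blk 15, set 1) → MISS  vc=[13, 7]
8: 0x29 (blk 5, set 1) → MISS  vc=[13, 7, 15]
9: 0x78 (blk 15, set 1) → VC-HIT  vc=[13, 7, 5]
10: 0x7e (blk 15, set 1) → L1-HIT  vc=[13, 7, 5]
11: 0x1e (blk 3, set 1) → MISS  vc=[7, 5, 15]
12: 0x2d (blk 5, set 1) → VC-HIT  vc=[7, 3, 15]
13: 0x1b (blk 3, set 1) → VC-HIT  vc=[7, 5, 15]

MISSES = 5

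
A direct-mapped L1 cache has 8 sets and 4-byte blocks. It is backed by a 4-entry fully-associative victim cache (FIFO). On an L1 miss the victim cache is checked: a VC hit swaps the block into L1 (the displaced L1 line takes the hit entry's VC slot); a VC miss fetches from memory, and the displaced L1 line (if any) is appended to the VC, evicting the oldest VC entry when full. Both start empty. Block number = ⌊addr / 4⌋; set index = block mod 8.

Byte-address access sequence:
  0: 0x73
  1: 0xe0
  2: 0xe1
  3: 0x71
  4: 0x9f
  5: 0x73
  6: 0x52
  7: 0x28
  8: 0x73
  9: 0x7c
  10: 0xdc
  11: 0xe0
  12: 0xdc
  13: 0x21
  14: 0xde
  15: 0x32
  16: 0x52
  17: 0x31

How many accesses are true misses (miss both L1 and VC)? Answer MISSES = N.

#0 0x73→b28/s4 MISS; vc=[]
#1 0xe0→b56/s0 MISS; vc=[]
#2 0xe1→b56/s0 L1-HIT; vc=[]
#3 0x71→b28/s4 L1-HIT; vc=[]
#4 0x9f→b39/s7 MISS; vc=[]
#5 0x73→b28/s4 L1-HIT; vc=[]
#6 0x52→b20/s4 MISS; vc=[28]
#7 0x28→b10/s2 MISS; vc=[28]
#8 0x73→b28/s4 VC-HIT; vc=[20]
#9 0x7c→b31/s7 MISS; vc=[20,39]
#10 0xdc→b55/s7 MISS; vc=[20,39,31]
#11 0xe0→b56/s0 L1-HIT; vc=[20,39,31]
#12 0xdc→b55/s7 L1-HIT; vc=[20,39,31]
#13 0x21→b8/s0 MISS; vc=[20,39,31,56]
#14 0xde→b55/s7 L1-HIT; vc=[20,39,31,56]
#15 0x32→b12/s4 MISS; vc=[39,31,56,28]
#16 0x52→b20/s4 MISS; vc=[31,56,28,12]
#17 0x31→b12/s4 VC-HIT; vc=[31,56,28,20]

MISSES = 10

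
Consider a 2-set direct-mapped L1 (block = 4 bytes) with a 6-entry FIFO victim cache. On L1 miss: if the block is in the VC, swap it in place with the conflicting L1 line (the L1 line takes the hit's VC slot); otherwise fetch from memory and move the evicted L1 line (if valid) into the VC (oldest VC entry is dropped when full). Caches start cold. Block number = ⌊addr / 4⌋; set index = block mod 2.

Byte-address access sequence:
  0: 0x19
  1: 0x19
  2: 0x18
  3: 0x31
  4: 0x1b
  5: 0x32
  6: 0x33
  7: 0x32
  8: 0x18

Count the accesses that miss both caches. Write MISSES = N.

MISSES = 2

  [0] addr=0x19 blk=6 s=0: MISS | VC []
  [1] addr=0x19 blk=6 s=0: L1-HIT | VC []
  [2] addr=0x18 blk=6 s=0: L1-HIT | VC []
  [3] addr=0x31 blk=12 s=0: MISS | VC [6]
  [4] addr=0x1b blk=6 s=0: VC-HIT | VC [12]
  [5] addr=0x32 blk=12 s=0: VC-HIT | VC [6]
  [6] addr=0x33 blk=12 s=0: L1-HIT | VC [6]
  [7] addr=0x32 blk=12 s=0: L1-HIT | VC [6]
  [8] addr=0x18 blk=6 s=0: VC-HIT | VC [12]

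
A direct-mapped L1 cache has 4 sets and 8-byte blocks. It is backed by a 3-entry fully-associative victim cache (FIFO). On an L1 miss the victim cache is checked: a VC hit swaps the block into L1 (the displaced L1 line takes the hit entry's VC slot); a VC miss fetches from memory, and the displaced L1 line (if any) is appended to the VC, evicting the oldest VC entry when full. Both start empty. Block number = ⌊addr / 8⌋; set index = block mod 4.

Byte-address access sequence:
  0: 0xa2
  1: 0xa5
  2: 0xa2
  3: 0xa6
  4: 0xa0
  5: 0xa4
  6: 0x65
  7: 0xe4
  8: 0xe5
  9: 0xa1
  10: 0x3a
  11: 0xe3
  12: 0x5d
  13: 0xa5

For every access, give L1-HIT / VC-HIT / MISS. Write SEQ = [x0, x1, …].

#0 0xa2→b20/s0 MISS; vc=[]
#1 0xa5→b20/s0 L1-HIT; vc=[]
#2 0xa2→b20/s0 L1-HIT; vc=[]
#3 0xa6→b20/s0 L1-HIT; vc=[]
#4 0xa0→b20/s0 L1-HIT; vc=[]
#5 0xa4→b20/s0 L1-HIT; vc=[]
#6 0x65→b12/s0 MISS; vc=[20]
#7 0xe4→b28/s0 MISS; vc=[20,12]
#8 0xe5→b28/s0 L1-HIT; vc=[20,12]
#9 0xa1→b20/s0 VC-HIT; vc=[28,12]
#10 0x3a→b7/s3 MISS; vc=[28,12]
#11 0xe3→b28/s0 VC-HIT; vc=[20,12]
#12 0x5d→b11/s3 MISS; vc=[20,12,7]
#13 0xa5→b20/s0 VC-HIT; vc=[28,12,7]

SEQ = [MISS, L1-HIT, L1-HIT, L1-HIT, L1-HIT, L1-HIT, MISS, MISS, L1-HIT, VC-HIT, MISS, VC-HIT, MISS, VC-HIT]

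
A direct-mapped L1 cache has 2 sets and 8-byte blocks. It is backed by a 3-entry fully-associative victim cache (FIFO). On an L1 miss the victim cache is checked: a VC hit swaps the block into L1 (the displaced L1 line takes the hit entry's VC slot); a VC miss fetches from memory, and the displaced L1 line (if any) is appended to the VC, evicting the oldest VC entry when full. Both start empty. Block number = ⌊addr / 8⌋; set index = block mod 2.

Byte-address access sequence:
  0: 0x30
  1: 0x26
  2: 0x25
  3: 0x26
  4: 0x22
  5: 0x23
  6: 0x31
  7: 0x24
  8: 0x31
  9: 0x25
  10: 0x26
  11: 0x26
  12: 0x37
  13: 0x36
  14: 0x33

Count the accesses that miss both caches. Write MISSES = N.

#0 0x30→b6/s0 MISS; vc=[]
#1 0x26→b4/s0 MISS; vc=[6]
#2 0x25→b4/s0 L1-HIT; vc=[6]
#3 0x26→b4/s0 L1-HIT; vc=[6]
#4 0x22→b4/s0 L1-HIT; vc=[6]
#5 0x23→b4/s0 L1-HIT; vc=[6]
#6 0x31→b6/s0 VC-HIT; vc=[4]
#7 0x24→b4/s0 VC-HIT; vc=[6]
#8 0x31→b6/s0 VC-HIT; vc=[4]
#9 0x25→b4/s0 VC-HIT; vc=[6]
#10 0x26→b4/s0 L1-HIT; vc=[6]
#11 0x26→b4/s0 L1-HIT; vc=[6]
#12 0x37→b6/s0 VC-HIT; vc=[4]
#13 0x36→b6/s0 L1-HIT; vc=[4]
#14 0x33→b6/s0 L1-HIT; vc=[4]

MISSES = 2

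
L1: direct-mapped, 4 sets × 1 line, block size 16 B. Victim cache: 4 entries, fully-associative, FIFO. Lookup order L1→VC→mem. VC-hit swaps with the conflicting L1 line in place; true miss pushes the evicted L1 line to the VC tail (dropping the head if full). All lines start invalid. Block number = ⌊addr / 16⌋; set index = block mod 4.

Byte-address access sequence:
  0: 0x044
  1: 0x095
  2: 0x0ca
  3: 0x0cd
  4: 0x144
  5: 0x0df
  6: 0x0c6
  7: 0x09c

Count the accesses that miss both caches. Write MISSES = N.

  [0] addr=0x44 blk=4 s=0: MISS | VC []
  [1] addr=0x95 blk=9 s=1: MISS | VC []
  [2] addr=0xca blk=12 s=0: MISS | VC [4]
  [3] addr=0xcd blk=12 s=0: L1-HIT | VC [4]
  [4] addr=0x144 blk=20 s=0: MISS | VC [4, 12]
  [5] addr=0xdf blk=13 s=1: MISS | VC [4, 12, 9]
  [6] addr=0xc6 blk=12 s=0: VC-HIT | VC [4, 20, 9]
  [7] addr=0x9c blk=9 s=1: VC-HIT | VC [4, 20, 13]

MISSES = 5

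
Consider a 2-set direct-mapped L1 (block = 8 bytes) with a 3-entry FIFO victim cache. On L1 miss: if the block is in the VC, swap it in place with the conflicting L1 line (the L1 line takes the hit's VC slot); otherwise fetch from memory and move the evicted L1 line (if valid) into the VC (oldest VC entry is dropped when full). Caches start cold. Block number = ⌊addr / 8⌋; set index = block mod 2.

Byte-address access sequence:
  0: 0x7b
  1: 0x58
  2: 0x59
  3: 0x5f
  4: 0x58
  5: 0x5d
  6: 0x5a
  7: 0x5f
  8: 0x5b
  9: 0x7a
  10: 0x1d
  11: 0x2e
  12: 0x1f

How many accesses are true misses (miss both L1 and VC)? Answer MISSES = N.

MISSES = 4

0: 0x7b (blk 15, set 1) → MISS  vc=[]
1: 0x58 (blk 11, set 1) → MISS  vc=[15]
2: 0x59 (blk 11, set 1) → L1-HIT  vc=[15]
3: 0x5f (blk 11, set 1) → L1-HIT  vc=[15]
4: 0x58 (blk 11, set 1) → L1-HIT  vc=[15]
5: 0x5d (blk 11, set 1) → L1-HIT  vc=[15]
6: 0x5a (blk 11, set 1) → L1-HIT  vc=[15]
7: 0x5f (blk 11, set 1) → L1-HIT  vc=[15]
8: 0x5b (blk 11, set 1) → L1-HIT  vc=[15]
9: 0x7a (blk 15, set 1) → VC-HIT  vc=[11]
10: 0x1d (blk 3, set 1) → MISS  vc=[11, 15]
11: 0x2e (blk 5, set 1) → MISS  vc=[11, 15, 3]
12: 0x1f (blk 3, set 1) → VC-HIT  vc=[11, 15, 5]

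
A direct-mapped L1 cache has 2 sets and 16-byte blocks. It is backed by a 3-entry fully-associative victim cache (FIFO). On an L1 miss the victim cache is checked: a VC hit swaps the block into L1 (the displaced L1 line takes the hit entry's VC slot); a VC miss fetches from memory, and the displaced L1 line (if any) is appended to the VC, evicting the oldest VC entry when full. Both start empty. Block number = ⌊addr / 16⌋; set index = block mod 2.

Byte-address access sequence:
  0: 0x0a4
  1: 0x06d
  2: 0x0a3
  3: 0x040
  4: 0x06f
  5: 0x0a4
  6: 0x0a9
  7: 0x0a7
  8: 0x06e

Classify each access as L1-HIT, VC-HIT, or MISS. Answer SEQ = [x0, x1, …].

SEQ = [MISS, MISS, VC-HIT, MISS, VC-HIT, VC-HIT, L1-HIT, L1-HIT, VC-HIT]

0: 0xa4 (blk 10, set 0) → MISS  vc=[]
1: 0x6d (blk 6, set 0) → MISS  vc=[10]
2: 0xa3 (blk 10, set 0) → VC-HIT  vc=[6]
3: 0x40 (blk 4, set 0) → MISS  vc=[6, 10]
4: 0x6f (blk 6, set 0) → VC-HIT  vc=[4, 10]
5: 0xa4 (blk 10, set 0) → VC-HIT  vc=[4, 6]
6: 0xa9 (blk 10, set 0) → L1-HIT  vc=[4, 6]
7: 0xa7 (blk 10, set 0) → L1-HIT  vc=[4, 6]
8: 0x6e (blk 6, set 0) → VC-HIT  vc=[4, 10]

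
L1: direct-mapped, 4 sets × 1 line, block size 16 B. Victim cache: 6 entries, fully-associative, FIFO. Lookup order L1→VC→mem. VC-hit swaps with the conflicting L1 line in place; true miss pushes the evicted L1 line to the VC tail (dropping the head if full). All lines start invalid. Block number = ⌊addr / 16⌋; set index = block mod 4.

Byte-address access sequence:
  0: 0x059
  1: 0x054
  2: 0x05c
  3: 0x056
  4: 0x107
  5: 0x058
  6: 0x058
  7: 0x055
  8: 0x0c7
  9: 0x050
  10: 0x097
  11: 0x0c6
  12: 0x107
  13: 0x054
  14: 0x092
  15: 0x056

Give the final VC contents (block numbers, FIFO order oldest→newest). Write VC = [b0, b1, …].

VC = [12, 9]

0: 0x59 (blk 5, set 1) → MISS  vc=[]
1: 0x54 (blk 5, set 1) → L1-HIT  vc=[]
2: 0x5c (blk 5, set 1) → L1-HIT  vc=[]
3: 0x56 (blk 5, set 1) → L1-HIT  vc=[]
4: 0x107 (blk 16, set 0) → MISS  vc=[]
5: 0x58 (blk 5, set 1) → L1-HIT  vc=[]
6: 0x58 (blk 5, set 1) → L1-HIT  vc=[]
7: 0x55 (blk 5, set 1) → L1-HIT  vc=[]
8: 0xc7 (blk 12, set 0) → MISS  vc=[16]
9: 0x50 (blk 5, set 1) → L1-HIT  vc=[16]
10: 0x97 (blk 9, set 1) → MISS  vc=[16, 5]
11: 0xc6 (blk 12, set 0) → L1-HIT  vc=[16, 5]
12: 0x107 (blk 16, set 0) → VC-HIT  vc=[12, 5]
13: 0x54 (blk 5, set 1) → VC-HIT  vc=[12, 9]
14: 0x92 (blk 9, set 1) → VC-HIT  vc=[12, 5]
15: 0x56 (blk 5, set 1) → VC-HIT  vc=[12, 9]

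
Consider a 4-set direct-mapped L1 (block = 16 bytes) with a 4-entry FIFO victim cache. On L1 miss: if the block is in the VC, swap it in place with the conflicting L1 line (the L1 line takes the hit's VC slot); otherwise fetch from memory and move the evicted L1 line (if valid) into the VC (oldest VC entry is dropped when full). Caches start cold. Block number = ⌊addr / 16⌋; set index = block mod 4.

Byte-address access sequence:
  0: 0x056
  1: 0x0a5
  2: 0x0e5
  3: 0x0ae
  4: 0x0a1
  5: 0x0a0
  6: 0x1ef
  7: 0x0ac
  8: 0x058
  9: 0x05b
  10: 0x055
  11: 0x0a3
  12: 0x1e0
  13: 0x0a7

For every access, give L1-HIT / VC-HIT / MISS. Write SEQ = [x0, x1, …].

SEQ = [MISS, MISS, MISS, VC-HIT, L1-HIT, L1-HIT, MISS, VC-HIT, L1-HIT, L1-HIT, L1-HIT, L1-HIT, VC-HIT, VC-HIT]

#0 0x56→b5/s1 MISS; vc=[]
#1 0xa5→b10/s2 MISS; vc=[]
#2 0xe5→b14/s2 MISS; vc=[10]
#3 0xae→b10/s2 VC-HIT; vc=[14]
#4 0xa1→b10/s2 L1-HIT; vc=[14]
#5 0xa0→b10/s2 L1-HIT; vc=[14]
#6 0x1ef→b30/s2 MISS; vc=[14,10]
#7 0xac→b10/s2 VC-HIT; vc=[14,30]
#8 0x58→b5/s1 L1-HIT; vc=[14,30]
#9 0x5b→b5/s1 L1-HIT; vc=[14,30]
#10 0x55→b5/s1 L1-HIT; vc=[14,30]
#11 0xa3→b10/s2 L1-HIT; vc=[14,30]
#12 0x1e0→b30/s2 VC-HIT; vc=[14,10]
#13 0xa7→b10/s2 VC-HIT; vc=[14,30]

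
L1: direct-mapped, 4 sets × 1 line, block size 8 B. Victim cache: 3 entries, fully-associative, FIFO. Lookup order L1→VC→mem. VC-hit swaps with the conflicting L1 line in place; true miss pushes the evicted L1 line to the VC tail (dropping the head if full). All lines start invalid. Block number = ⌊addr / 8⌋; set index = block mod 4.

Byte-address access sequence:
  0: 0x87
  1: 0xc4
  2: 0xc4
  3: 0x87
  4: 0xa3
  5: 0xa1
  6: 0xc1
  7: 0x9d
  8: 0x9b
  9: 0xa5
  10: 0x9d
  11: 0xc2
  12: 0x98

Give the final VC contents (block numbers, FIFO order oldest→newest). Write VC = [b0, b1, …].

#0 0x87→b16/s0 MISS; vc=[]
#1 0xc4→b24/s0 MISS; vc=[16]
#2 0xc4→b24/s0 L1-HIT; vc=[16]
#3 0x87→b16/s0 VC-HIT; vc=[24]
#4 0xa3→b20/s0 MISS; vc=[24,16]
#5 0xa1→b20/s0 L1-HIT; vc=[24,16]
#6 0xc1→b24/s0 VC-HIT; vc=[20,16]
#7 0x9d→b19/s3 MISS; vc=[20,16]
#8 0x9b→b19/s3 L1-HIT; vc=[20,16]
#9 0xa5→b20/s0 VC-HIT; vc=[24,16]
#10 0x9d→b19/s3 L1-HIT; vc=[24,16]
#11 0xc2→b24/s0 VC-HIT; vc=[20,16]
#12 0x98→b19/s3 L1-HIT; vc=[20,16]

VC = [20, 16]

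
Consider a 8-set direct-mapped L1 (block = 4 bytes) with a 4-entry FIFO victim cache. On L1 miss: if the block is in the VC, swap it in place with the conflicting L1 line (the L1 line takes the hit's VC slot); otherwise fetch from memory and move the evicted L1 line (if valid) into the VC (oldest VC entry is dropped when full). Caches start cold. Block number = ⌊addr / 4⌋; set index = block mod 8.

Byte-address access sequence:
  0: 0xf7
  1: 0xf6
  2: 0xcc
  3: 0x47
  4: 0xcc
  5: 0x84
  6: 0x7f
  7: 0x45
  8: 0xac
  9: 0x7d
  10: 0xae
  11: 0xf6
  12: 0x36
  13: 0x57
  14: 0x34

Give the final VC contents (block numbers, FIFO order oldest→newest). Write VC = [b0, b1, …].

VC = [33, 51, 61, 21]

  [0] addr=0xf7 blk=61 s=5: MISS | VC []
  [1] addr=0xf6 blk=61 s=5: L1-HIT | VC []
  [2] addr=0xcc blk=51 s=3: MISS | VC []
  [3] addr=0x47 blk=17 s=1: MISS | VC []
  [4] addr=0xcc blk=51 s=3: L1-HIT | VC []
  [5] addr=0x84 blk=33 s=1: MISS | VC [17]
  [6] addr=0x7f blk=31 s=7: MISS | VC [17]
  [7] addr=0x45 blk=17 s=1: VC-HIT | VC [33]
  [8] addr=0xac blk=43 s=3: MISS | VC [33, 51]
  [9] addr=0x7d blk=31 s=7: L1-HIT | VC [33, 51]
  [10] addr=0xae blk=43 s=3: L1-HIT | VC [33, 51]
  [11] addr=0xf6 blk=61 s=5: L1-HIT | VC [33, 51]
  [12] addr=0x36 blk=13 s=5: MISS | VC [33, 51, 61]
  [13] addr=0x57 blk=21 s=5: MISS | VC [33, 51, 61, 13]
  [14] addr=0x34 blk=13 s=5: VC-HIT | VC [33, 51, 61, 21]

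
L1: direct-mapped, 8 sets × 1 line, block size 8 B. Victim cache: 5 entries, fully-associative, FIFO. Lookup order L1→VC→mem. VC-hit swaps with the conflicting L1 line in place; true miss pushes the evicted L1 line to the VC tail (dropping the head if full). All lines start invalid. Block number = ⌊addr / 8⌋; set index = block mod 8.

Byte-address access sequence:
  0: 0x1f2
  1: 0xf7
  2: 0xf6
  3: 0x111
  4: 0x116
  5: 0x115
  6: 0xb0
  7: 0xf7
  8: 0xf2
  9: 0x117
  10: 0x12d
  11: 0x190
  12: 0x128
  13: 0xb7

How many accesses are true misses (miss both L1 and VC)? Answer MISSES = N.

MISSES = 6

0: 0x1f2 (blk 62, set 6) → MISS  vc=[]
1: 0xf7 (blk 30, set 6) → MISS  vc=[62]
2: 0xf6 (blk 30, set 6) → L1-HIT  vc=[62]
3: 0x111 (blk 34, set 2) → MISS  vc=[62]
4: 0x116 (blk 34, set 2) → L1-HIT  vc=[62]
5: 0x115 (blk 34, set 2) → L1-HIT  vc=[62]
6: 0xb0 (blk 22, set 6) → MISS  vc=[62, 30]
7: 0xf7 (blk 30, set 6) → VC-HIT  vc=[62, 22]
8: 0xf2 (blk 30, set 6) → L1-HIT  vc=[62, 22]
9: 0x117 (blk 34, set 2) → L1-HIT  vc=[62, 22]
10: 0x12d (blk 37, set 5) → MISS  vc=[62, 22]
11: 0x190 (blk 50, set 2) → MISS  vc=[62, 22, 34]
12: 0x128 (blk 37, set 5) → L1-HIT  vc=[62, 22, 34]
13: 0xb7 (blk 22, set 6) → VC-HIT  vc=[62, 30, 34]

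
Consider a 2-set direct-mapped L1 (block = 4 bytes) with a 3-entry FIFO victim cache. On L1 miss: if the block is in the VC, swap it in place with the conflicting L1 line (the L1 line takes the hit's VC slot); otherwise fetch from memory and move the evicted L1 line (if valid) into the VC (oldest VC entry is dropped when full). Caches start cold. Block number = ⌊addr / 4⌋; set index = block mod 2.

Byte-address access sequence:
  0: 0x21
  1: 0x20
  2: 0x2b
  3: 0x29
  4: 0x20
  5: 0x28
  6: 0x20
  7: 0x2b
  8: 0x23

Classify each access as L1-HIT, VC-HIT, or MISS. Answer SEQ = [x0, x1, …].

SEQ = [MISS, L1-HIT, MISS, L1-HIT, VC-HIT, VC-HIT, VC-HIT, VC-HIT, VC-HIT]

0: 0x21 (blk 8, set 0) → MISS  vc=[]
1: 0x20 (blk 8, set 0) → L1-HIT  vc=[]
2: 0x2b (blk 10, set 0) → MISS  vc=[8]
3: 0x29 (blk 10, set 0) → L1-HIT  vc=[8]
4: 0x20 (blk 8, set 0) → VC-HIT  vc=[10]
5: 0x28 (blk 10, set 0) → VC-HIT  vc=[8]
6: 0x20 (blk 8, set 0) → VC-HIT  vc=[10]
7: 0x2b (blk 10, set 0) → VC-HIT  vc=[8]
8: 0x23 (blk 8, set 0) → VC-HIT  vc=[10]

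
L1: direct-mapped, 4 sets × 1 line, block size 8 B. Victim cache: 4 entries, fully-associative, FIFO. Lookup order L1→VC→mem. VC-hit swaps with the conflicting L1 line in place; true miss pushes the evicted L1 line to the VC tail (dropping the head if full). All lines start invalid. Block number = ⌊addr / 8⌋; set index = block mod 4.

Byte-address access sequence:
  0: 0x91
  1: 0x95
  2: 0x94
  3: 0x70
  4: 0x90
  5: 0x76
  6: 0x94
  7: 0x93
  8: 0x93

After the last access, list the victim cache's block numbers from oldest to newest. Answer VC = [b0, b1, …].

VC = [14]

#0 0x91→b18/s2 MISS; vc=[]
#1 0x95→b18/s2 L1-HIT; vc=[]
#2 0x94→b18/s2 L1-HIT; vc=[]
#3 0x70→b14/s2 MISS; vc=[18]
#4 0x90→b18/s2 VC-HIT; vc=[14]
#5 0x76→b14/s2 VC-HIT; vc=[18]
#6 0x94→b18/s2 VC-HIT; vc=[14]
#7 0x93→b18/s2 L1-HIT; vc=[14]
#8 0x93→b18/s2 L1-HIT; vc=[14]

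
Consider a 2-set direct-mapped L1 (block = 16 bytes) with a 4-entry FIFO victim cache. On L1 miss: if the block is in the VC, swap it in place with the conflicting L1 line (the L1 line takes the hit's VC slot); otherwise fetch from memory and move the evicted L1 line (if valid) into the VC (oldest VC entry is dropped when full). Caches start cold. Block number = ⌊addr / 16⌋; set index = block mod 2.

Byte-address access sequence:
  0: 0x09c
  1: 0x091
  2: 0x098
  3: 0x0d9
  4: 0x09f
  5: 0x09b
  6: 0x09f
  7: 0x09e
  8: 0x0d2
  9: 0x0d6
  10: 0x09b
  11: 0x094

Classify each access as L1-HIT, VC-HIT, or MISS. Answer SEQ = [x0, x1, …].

SEQ = [MISS, L1-HIT, L1-HIT, MISS, VC-HIT, L1-HIT, L1-HIT, L1-HIT, VC-HIT, L1-HIT, VC-HIT, L1-HIT]

#0 0x9c→b9/s1 MISS; vc=[]
#1 0x91→b9/s1 L1-HIT; vc=[]
#2 0x98→b9/s1 L1-HIT; vc=[]
#3 0xd9→b13/s1 MISS; vc=[9]
#4 0x9f→b9/s1 VC-HIT; vc=[13]
#5 0x9b→b9/s1 L1-HIT; vc=[13]
#6 0x9f→b9/s1 L1-HIT; vc=[13]
#7 0x9e→b9/s1 L1-HIT; vc=[13]
#8 0xd2→b13/s1 VC-HIT; vc=[9]
#9 0xd6→b13/s1 L1-HIT; vc=[9]
#10 0x9b→b9/s1 VC-HIT; vc=[13]
#11 0x94→b9/s1 L1-HIT; vc=[13]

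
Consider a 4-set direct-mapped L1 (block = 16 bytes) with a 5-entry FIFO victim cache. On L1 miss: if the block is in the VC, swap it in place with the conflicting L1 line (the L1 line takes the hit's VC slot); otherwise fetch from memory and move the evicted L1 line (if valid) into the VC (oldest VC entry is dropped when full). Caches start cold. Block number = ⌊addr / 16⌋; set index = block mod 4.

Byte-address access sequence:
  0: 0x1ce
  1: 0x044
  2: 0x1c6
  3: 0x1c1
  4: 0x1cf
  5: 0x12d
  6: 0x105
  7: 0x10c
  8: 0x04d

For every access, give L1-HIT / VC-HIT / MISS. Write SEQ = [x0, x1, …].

SEQ = [MISS, MISS, VC-HIT, L1-HIT, L1-HIT, MISS, MISS, L1-HIT, VC-HIT]

0: 0x1ce (blk 28, set 0) → MISS  vc=[]
1: 0x44 (blk 4, set 0) → MISS  vc=[28]
2: 0x1c6 (blk 28, set 0) → VC-HIT  vc=[4]
3: 0x1c1 (blk 28, set 0) → L1-HIT  vc=[4]
4: 0x1cf (blk 28, set 0) → L1-HIT  vc=[4]
5: 0x12d (blk 18, set 2) → MISS  vc=[4]
6: 0x105 (blk 16, set 0) → MISS  vc=[4, 28]
7: 0x10c (blk 16, set 0) → L1-HIT  vc=[4, 28]
8: 0x4d (blk 4, set 0) → VC-HIT  vc=[16, 28]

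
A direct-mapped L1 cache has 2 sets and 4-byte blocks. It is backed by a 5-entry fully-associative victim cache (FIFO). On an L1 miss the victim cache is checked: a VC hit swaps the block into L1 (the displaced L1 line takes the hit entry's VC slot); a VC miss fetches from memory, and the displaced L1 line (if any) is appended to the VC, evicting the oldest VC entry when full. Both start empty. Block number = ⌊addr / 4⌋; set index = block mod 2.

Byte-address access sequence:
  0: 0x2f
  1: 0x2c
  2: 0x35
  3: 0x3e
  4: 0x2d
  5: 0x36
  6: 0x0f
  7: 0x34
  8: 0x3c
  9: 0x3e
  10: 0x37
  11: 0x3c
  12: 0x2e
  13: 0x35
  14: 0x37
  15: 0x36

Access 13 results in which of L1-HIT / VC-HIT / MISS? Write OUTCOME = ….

0: 0x2f (blk 11, set 1) → MISS  vc=[]
1: 0x2c (blk 11, set 1) → L1-HIT  vc=[]
2: 0x35 (blk 13, set 1) → MISS  vc=[11]
3: 0x3e (blk 15, set 1) → MISS  vc=[11, 13]
4: 0x2d (blk 11, set 1) → VC-HIT  vc=[15, 13]
5: 0x36 (blk 13, set 1) → VC-HIT  vc=[15, 11]
6: 0xf (blk 3, set 1) → MISS  vc=[15, 11, 13]
7: 0x34 (blk 13, set 1) → VC-HIT  vc=[15, 11, 3]
8: 0x3c (blk 15, set 1) → VC-HIT  vc=[13, 11, 3]
9: 0x3e (blk 15, set 1) → L1-HIT  vc=[13, 11, 3]
10: 0x37 (blk 13, set 1) → VC-HIT  vc=[15, 11, 3]
11: 0x3c (blk 15, set 1) → VC-HIT  vc=[13, 11, 3]
12: 0x2e (blk 11, set 1) → VC-HIT  vc=[13, 15, 3]
13: 0x35 (blk 13, set 1) → VC-HIT  vc=[11, 15, 3]
14: 0x37 (blk 13, set 1) → L1-HIT  vc=[11, 15, 3]
15: 0x36 (blk 13, set 1) → L1-HIT  vc=[11, 15, 3]

OUTCOME = VC-HIT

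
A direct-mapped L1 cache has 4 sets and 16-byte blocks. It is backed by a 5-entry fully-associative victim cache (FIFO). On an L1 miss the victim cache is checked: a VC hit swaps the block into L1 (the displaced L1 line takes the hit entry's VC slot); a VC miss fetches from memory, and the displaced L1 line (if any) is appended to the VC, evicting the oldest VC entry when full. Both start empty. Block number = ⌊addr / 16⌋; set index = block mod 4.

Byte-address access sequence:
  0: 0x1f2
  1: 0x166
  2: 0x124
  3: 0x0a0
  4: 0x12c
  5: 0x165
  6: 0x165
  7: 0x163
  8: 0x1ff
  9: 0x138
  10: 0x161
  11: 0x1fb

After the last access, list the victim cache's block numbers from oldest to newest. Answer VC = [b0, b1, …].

VC = [18, 10, 19]

0: 0x1f2 (blk 31, set 3) → MISS  vc=[]
1: 0x166 (blk 22, set 2) → MISS  vc=[]
2: 0x124 (blk 18, set 2) → MISS  vc=[22]
3: 0xa0 (blk 10, set 2) → MISS  vc=[22, 18]
4: 0x12c (blk 18, set 2) → VC-HIT  vc=[22, 10]
5: 0x165 (blk 22, set 2) → VC-HIT  vc=[18, 10]
6: 0x165 (blk 22, set 2) → L1-HIT  vc=[18, 10]
7: 0x163 (blk 22, set 2) → L1-HIT  vc=[18, 10]
8: 0x1ff (blk 31, set 3) → L1-HIT  vc=[18, 10]
9: 0x138 (blk 19, set 3) → MISS  vc=[18, 10, 31]
10: 0x161 (blk 22, set 2) → L1-HIT  vc=[18, 10, 31]
11: 0x1fb (blk 31, set 3) → VC-HIT  vc=[18, 10, 19]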